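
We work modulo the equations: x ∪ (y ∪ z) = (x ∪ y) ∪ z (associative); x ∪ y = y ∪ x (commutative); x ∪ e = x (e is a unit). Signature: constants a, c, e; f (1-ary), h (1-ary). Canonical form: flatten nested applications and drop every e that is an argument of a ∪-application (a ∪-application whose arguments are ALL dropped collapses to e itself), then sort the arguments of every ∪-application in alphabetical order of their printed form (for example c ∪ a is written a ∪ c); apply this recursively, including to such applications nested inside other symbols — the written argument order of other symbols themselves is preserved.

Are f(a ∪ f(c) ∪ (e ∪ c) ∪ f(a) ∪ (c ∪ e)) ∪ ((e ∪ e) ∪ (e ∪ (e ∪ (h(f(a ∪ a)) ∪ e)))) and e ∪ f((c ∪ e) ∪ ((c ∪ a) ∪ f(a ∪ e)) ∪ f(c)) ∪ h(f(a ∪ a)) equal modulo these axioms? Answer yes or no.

Left:  f(a ∪ f(c) ∪ (e ∪ c) ∪ f(a) ∪ (c ∪ e)) ∪ ((e ∪ e) ∪ (e ∪ (e ∪ (h(f(a ∪ a)) ∪ e))))
  Flatten:  f(a ∪ f(c) ∪ (e ∪ c) ∪ f(a) ∪ (c ∪ e)) ∪ e ∪ e ∪ e ∪ e ∪ h(f(a ∪ a)) ∪ e
  Inside:  f(a ∪ f(c) ∪ (e ∪ c) ∪ f(a) ∪ (c ∪ e))  →  f(a ∪ c ∪ c ∪ f(a) ∪ f(c))
  Units out:  drop e (×5)
  Sort arguments:  f(a ∪ c ∪ c ∪ f(a) ∪ f(c)) ∪ h(f(a ∪ a))
Right:  e ∪ f((c ∪ e) ∪ ((c ∪ a) ∪ f(a ∪ e)) ∪ f(c)) ∪ h(f(a ∪ a))
  Simplify inside:  f((c ∪ e) ∪ ((c ∪ a) ∪ f(a ∪ e)) ∪ f(c))  →  f(a ∪ c ∪ c ∪ f(a) ∪ f(c))
  Drop the unit:  drop e
  Order the arguments:  f(a ∪ c ∪ c ∪ f(a) ∪ f(c)) ∪ h(f(a ∪ a))

Answer: yes — both canonical forms are f(a ∪ c ∪ c ∪ f(a) ∪ f(c)) ∪ h(f(a ∪ a))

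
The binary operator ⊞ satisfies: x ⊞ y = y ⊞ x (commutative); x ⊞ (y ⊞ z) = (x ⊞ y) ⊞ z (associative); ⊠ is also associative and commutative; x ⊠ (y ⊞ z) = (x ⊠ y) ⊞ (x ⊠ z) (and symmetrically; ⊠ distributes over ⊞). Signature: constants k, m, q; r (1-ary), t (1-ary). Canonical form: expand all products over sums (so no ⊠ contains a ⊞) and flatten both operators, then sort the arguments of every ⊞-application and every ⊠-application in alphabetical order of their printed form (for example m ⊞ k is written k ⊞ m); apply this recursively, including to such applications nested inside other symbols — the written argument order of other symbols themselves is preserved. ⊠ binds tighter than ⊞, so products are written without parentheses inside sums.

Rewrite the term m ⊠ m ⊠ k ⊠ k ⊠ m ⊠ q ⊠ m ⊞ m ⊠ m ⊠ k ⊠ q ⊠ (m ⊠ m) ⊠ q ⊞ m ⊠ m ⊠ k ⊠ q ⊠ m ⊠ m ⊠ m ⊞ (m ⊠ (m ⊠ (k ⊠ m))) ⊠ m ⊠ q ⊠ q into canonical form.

Answer: k ⊠ k ⊠ m ⊠ m ⊠ m ⊠ m ⊠ q ⊞ k ⊠ m ⊠ m ⊠ m ⊠ m ⊠ m ⊠ q ⊞ k ⊠ m ⊠ m ⊠ m ⊠ m ⊠ q ⊠ q ⊞ k ⊠ m ⊠ m ⊠ m ⊠ m ⊠ q ⊠ q

Derivation:
Un-nest:  k ⊠ k ⊠ m ⊠ m ⊠ m ⊠ m ⊠ q ⊞ k ⊠ m ⊠ m ⊠ m ⊠ m ⊠ q ⊠ q ⊞ k ⊠ m ⊠ m ⊠ m ⊠ m ⊠ m ⊠ q ⊞ k ⊠ m ⊠ m ⊠ m ⊠ m ⊠ q ⊠ q
Order the arguments:  k ⊠ k ⊠ m ⊠ m ⊠ m ⊠ m ⊠ q ⊞ k ⊠ m ⊠ m ⊠ m ⊠ m ⊠ m ⊠ q ⊞ k ⊠ m ⊠ m ⊠ m ⊠ m ⊠ q ⊠ q ⊞ k ⊠ m ⊠ m ⊠ m ⊠ m ⊠ q ⊠ q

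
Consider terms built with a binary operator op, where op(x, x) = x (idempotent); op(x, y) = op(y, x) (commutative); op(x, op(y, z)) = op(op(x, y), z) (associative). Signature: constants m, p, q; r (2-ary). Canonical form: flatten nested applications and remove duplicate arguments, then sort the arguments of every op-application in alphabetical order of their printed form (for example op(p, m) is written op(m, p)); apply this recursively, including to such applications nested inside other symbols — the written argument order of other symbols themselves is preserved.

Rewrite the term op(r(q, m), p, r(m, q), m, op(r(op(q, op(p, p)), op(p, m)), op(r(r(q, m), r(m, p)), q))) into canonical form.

Answer: op(m, p, q, r(m, q), r(op(p, q), op(m, p)), r(q, m), r(r(q, m), r(m, p)))

Derivation:
Merge nested applications:  op(r(q, m), p, r(m, q), m, r(op(q, op(p, p)), op(p, m)), r(r(q, m), r(m, p)), q)
Canonicalize subterm:  r(op(q, op(p, p)), op(p, m))  →  r(op(p, q), op(m, p))
Sort arguments:  op(m, p, q, r(m, q), r(op(p, q), op(m, p)), r(q, m), r(r(q, m), r(m, p)))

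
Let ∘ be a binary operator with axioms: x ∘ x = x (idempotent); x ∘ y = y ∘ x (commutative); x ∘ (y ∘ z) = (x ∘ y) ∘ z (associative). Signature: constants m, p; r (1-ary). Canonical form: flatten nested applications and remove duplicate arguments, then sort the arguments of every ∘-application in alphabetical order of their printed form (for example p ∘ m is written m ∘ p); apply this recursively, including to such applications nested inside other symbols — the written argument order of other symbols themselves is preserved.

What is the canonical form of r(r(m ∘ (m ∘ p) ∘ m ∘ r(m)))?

Focus inside:  m ∘ (m ∘ p) ∘ m ∘ r(m)
Merge nested applications:  m ∘ m ∘ p ∘ m ∘ r(m)
Idempotence:  drop duplicate m, m
Order the arguments:  m ∘ p ∘ r(m)
Rebuild:  r(r(m ∘ p ∘ r(m)))

Answer: r(r(m ∘ p ∘ r(m)))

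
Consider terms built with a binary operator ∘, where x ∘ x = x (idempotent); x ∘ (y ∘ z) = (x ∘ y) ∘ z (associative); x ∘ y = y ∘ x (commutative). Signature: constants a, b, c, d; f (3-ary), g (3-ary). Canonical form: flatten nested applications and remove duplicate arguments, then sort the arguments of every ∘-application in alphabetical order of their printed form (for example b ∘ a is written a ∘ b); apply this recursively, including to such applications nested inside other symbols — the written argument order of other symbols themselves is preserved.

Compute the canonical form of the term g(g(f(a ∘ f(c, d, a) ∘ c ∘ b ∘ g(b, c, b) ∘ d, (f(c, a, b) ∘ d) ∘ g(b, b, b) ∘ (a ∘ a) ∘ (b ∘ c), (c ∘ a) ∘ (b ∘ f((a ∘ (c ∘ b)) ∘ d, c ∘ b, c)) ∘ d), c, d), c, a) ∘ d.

Answer: d ∘ g(g(f(a ∘ b ∘ c ∘ d ∘ f(c, d, a) ∘ g(b, c, b), a ∘ b ∘ c ∘ d ∘ f(c, a, b) ∘ g(b, b, b), a ∘ b ∘ c ∘ d ∘ f(a ∘ b ∘ c ∘ d, b ∘ c, c)), c, d), c, a)

Derivation:
Inside:  g(g(f(a ∘ f(c, d, a) ∘ c ∘ b ∘ g(b, c, b) ∘ d, (f(c, a, b) ∘ d) ∘ g(b, b, b) ∘ (a ∘ a) ∘ (b ∘ c), (c ∘ a) ∘ (b ∘ f((a ∘ (c ∘ b)) ∘ d, c ∘ b, c)) ∘ d), c, d), c, a)  →  g(g(f(a ∘ b ∘ c ∘ d ∘ f(c, d, a) ∘ g(b, c, b), a ∘ b ∘ c ∘ d ∘ f(c, a, b) ∘ g(b, b, b), a ∘ b ∘ c ∘ d ∘ f(a ∘ b ∘ c ∘ d, b ∘ c, c)), c, d), c, a)
Sort arguments:  d ∘ g(g(f(a ∘ b ∘ c ∘ d ∘ f(c, d, a) ∘ g(b, c, b), a ∘ b ∘ c ∘ d ∘ f(c, a, b) ∘ g(b, b, b), a ∘ b ∘ c ∘ d ∘ f(a ∘ b ∘ c ∘ d, b ∘ c, c)), c, d), c, a)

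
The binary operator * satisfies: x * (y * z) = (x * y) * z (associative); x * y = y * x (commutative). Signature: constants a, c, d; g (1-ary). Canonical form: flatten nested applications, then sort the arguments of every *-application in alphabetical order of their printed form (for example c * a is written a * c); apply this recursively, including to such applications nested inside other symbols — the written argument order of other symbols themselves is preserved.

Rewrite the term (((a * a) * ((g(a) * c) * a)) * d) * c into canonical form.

Un-nest:  a * a * g(a) * c * a * d * c
Sort:  a * a * a * c * c * d * g(a)

Answer: a * a * a * c * c * d * g(a)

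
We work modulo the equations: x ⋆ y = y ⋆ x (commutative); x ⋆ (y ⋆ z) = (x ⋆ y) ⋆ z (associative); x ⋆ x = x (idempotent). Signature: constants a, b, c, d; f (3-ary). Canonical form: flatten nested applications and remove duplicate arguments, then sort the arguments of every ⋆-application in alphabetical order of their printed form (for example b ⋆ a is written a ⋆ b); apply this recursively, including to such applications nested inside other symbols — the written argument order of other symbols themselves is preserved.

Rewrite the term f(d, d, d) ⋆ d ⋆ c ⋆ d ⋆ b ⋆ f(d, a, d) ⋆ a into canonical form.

Answer: a ⋆ b ⋆ c ⋆ d ⋆ f(d, a, d) ⋆ f(d, d, d)

Derivation:
Deduplicate:  drop duplicate d
Order the arguments:  a ⋆ b ⋆ c ⋆ d ⋆ f(d, a, d) ⋆ f(d, d, d)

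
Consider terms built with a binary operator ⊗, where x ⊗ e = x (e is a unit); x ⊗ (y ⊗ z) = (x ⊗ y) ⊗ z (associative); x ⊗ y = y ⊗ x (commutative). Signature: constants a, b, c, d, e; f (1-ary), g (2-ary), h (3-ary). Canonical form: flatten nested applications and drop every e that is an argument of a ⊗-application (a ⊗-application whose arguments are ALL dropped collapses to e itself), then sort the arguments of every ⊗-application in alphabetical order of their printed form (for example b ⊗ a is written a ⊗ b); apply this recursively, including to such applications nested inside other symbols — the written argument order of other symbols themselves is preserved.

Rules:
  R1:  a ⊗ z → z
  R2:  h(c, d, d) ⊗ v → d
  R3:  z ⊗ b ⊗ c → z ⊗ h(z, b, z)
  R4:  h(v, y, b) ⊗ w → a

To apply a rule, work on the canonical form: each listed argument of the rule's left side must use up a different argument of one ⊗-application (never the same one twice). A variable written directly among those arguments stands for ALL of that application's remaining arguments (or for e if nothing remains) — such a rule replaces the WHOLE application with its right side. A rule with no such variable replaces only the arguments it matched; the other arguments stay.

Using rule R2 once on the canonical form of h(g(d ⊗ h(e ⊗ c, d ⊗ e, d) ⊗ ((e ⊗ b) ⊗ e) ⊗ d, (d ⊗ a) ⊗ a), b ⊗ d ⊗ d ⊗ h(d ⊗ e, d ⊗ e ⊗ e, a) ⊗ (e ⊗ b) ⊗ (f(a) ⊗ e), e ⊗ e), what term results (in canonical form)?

Answer: h(g(d, a ⊗ a ⊗ d), b ⊗ b ⊗ d ⊗ d ⊗ f(a) ⊗ h(d, d, a), e)

Derivation:
Canonical form:  h(g(b ⊗ d ⊗ d ⊗ h(c, d, d), a ⊗ a ⊗ d), b ⊗ b ⊗ d ⊗ d ⊗ f(a) ⊗ h(d, d, a), e)
Apply R2:  consuming h(c, d, d);  v := b ⊗ d ⊗ d
Every leftover argument binds to the variable; the entire application is replaced.
New term:  h(g(d, a ⊗ a ⊗ d), b ⊗ b ⊗ d ⊗ d ⊗ f(a) ⊗ h(d, d, a), e)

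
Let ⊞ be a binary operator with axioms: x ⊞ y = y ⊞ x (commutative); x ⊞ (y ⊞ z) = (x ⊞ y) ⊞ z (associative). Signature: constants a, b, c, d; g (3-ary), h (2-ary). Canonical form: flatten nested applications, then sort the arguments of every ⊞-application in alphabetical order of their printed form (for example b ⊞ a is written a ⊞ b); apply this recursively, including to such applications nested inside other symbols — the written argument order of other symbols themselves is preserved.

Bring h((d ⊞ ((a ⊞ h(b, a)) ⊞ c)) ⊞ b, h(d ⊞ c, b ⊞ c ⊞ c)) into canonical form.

Work inside:  (d ⊞ ((a ⊞ h(b, a)) ⊞ c)) ⊞ b
Un-nest:  d ⊞ a ⊞ h(b, a) ⊞ c ⊞ b
Order the arguments:  a ⊞ b ⊞ c ⊞ d ⊞ h(b, a)
Rebuild:  h(a ⊞ b ⊞ c ⊞ d ⊞ h(b, a), h(c ⊞ d, b ⊞ c ⊞ c))

Answer: h(a ⊞ b ⊞ c ⊞ d ⊞ h(b, a), h(c ⊞ d, b ⊞ c ⊞ c))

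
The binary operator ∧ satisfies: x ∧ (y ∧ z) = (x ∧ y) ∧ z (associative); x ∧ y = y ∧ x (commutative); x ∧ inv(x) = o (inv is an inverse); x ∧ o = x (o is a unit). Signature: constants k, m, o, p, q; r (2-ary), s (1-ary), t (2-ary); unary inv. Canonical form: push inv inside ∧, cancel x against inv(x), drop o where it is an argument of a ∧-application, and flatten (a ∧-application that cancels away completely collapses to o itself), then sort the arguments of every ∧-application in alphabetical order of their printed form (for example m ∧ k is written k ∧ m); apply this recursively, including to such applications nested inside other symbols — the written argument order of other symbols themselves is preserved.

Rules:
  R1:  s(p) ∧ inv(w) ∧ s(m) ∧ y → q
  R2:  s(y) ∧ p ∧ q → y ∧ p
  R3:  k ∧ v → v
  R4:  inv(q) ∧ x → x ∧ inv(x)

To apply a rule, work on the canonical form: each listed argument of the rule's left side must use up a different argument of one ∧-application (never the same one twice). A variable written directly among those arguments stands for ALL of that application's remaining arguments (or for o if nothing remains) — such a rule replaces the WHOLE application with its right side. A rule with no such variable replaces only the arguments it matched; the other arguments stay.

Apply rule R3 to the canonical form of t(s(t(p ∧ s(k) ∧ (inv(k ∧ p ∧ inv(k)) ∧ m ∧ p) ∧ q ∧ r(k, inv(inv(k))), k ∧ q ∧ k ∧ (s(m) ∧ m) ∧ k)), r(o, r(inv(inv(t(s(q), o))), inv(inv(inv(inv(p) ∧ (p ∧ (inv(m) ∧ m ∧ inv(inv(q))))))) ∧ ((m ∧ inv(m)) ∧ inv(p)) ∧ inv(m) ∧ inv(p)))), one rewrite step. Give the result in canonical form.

Answer: t(s(t(m ∧ p ∧ q ∧ r(k, k) ∧ s(k), k ∧ k ∧ m ∧ q ∧ s(m))), r(o, r(t(s(q), o), inv(m) ∧ inv(p) ∧ inv(p) ∧ inv(q))))

Derivation:
Canonical form:  t(s(t(m ∧ p ∧ q ∧ r(k, k) ∧ s(k), k ∧ k ∧ k ∧ m ∧ q ∧ s(m))), r(o, r(t(s(q), o), inv(m) ∧ inv(p) ∧ inv(p) ∧ inv(q))))
R3 matches:  uses k;  v := k ∧ k ∧ m ∧ q ∧ s(m)
The extension variable absorbs all remaining arguments, so the whole application is rewritten.
Giving:  t(s(t(m ∧ p ∧ q ∧ r(k, k) ∧ s(k), k ∧ k ∧ m ∧ q ∧ s(m))), r(o, r(t(s(q), o), inv(m) ∧ inv(p) ∧ inv(p) ∧ inv(q))))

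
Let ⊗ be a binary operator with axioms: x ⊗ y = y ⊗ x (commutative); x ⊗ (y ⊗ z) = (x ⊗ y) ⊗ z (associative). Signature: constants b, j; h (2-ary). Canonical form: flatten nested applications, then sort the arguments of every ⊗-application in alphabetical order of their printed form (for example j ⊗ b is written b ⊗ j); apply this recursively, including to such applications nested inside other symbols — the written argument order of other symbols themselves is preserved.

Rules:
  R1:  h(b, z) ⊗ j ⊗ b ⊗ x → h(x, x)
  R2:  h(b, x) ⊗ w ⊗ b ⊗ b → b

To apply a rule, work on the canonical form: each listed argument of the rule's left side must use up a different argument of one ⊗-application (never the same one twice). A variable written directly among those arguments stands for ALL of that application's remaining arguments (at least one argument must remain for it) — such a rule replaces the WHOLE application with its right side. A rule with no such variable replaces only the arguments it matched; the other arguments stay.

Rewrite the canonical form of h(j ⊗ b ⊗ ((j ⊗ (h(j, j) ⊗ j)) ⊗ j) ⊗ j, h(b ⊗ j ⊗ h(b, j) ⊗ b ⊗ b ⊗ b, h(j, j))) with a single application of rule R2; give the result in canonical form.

Canonical form:  h(b ⊗ h(j, j) ⊗ j ⊗ j ⊗ j ⊗ j ⊗ j, h(b ⊗ b ⊗ b ⊗ b ⊗ h(b, j) ⊗ j, h(j, j)))
R2 matches:  uses b, b, h(b, j);  w := b ⊗ b ⊗ j, x := j
The variable takes the whole remainder — replace the entire application.
Giving:  h(b ⊗ h(j, j) ⊗ j ⊗ j ⊗ j ⊗ j ⊗ j, h(b, h(j, j)))

Answer: h(b ⊗ h(j, j) ⊗ j ⊗ j ⊗ j ⊗ j ⊗ j, h(b, h(j, j)))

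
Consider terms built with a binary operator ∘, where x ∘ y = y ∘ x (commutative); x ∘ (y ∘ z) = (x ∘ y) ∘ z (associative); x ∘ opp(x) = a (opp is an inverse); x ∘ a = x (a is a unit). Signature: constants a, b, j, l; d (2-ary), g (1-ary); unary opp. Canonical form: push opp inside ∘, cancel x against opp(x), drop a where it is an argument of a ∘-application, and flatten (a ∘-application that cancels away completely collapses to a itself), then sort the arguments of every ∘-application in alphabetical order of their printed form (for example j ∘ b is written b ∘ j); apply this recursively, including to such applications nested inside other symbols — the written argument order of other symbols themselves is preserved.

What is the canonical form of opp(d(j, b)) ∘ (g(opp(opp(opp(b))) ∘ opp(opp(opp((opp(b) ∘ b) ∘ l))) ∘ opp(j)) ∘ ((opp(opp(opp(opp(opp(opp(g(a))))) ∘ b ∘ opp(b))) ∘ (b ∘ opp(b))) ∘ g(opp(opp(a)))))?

Push opp inside:  distribute opp over ∘ and collapse double opp
Cancel:  b cancels
Collect:  opp(d(j, b)) ∘ g(opp(b) ∘ opp(j) ∘ opp(l)) ∘ g(a) ∘ g(a)
Sort arguments:  g(a) ∘ g(a) ∘ g(opp(b) ∘ opp(j) ∘ opp(l)) ∘ opp(d(j, b))

Answer: g(a) ∘ g(a) ∘ g(opp(b) ∘ opp(j) ∘ opp(l)) ∘ opp(d(j, b))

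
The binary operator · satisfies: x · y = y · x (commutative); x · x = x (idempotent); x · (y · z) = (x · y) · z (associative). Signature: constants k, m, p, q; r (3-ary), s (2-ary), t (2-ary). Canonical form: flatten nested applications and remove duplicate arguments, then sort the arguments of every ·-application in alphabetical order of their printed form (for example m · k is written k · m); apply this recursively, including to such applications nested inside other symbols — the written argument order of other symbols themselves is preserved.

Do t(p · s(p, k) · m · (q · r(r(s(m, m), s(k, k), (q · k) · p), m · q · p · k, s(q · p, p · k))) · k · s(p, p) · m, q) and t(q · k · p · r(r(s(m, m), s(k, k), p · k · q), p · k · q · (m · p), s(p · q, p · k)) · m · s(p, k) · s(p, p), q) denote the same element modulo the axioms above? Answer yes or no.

Left:  t(p · s(p, k) · m · (q · r(r(s(m, m), s(k, k), (q · k) · p), m · q · p · k, s(q · p, p · k))) · k · s(p, p) · m, q)
  Descend into:  p · s(p, k) · m · (q · r(r(s(m, m), s(k, k), (q · k) · p), m · q · p · k, s(q · p, p · k))) · k · s(p, p) · m
  Flatten:  p · s(p, k) · m · q · r(r(s(m, m), s(k, k), (q · k) · p), m · q · p · k, s(q · p, p · k)) · k · s(p, p) · m
  Simplify inside:  r(r(s(m, m), s(k, k), (q · k) · p), m · q · p · k, s(q · p, p · k))  →  r(r(s(m, m), s(k, k), k · p · q), k · m · p · q, s(p · q, k · p))
  Drop duplicates:  drop duplicate m
  Sort:  k · m · p · q · r(r(s(m, m), s(k, k), k · p · q), k · m · p · q, s(p · q, k · p)) · s(p, k) · s(p, p)
  Rebuild:  t(k · m · p · q · r(r(s(m, m), s(k, k), k · p · q), k · m · p · q, s(p · q, k · p)) · s(p, k) · s(p, p), q)
Right:  t(q · k · p · r(r(s(m, m), s(k, k), p · k · q), p · k · q · (m · p), s(p · q, p · k)) · m · s(p, k) · s(p, p), q)
  Focus inside:  q · k · p · r(r(s(m, m), s(k, k), p · k · q), p · k · q · (m · p), s(p · q, p · k)) · m · s(p, k) · s(p, p)
  Canonicalize subterm:  r(r(s(m, m), s(k, k), p · k · q), p · k · q · (m · p), s(p · q, p · k))  →  r(r(s(m, m), s(k, k), k · p · q), k · m · p · q, s(p · q, k · p))
  Order the arguments:  k · m · p · q · r(r(s(m, m), s(k, k), k · p · q), k · m · p · q, s(p · q, k · p)) · s(p, k) · s(p, p)
  Reassemble:  t(k · m · p · q · r(r(s(m, m), s(k, k), k · p · q), k · m · p · q, s(p · q, k · p)) · s(p, k) · s(p, p), q)

Answer: yes — both canonical forms are t(k · m · p · q · r(r(s(m, m), s(k, k), k · p · q), k · m · p · q, s(p · q, k · p)) · s(p, k) · s(p, p), q)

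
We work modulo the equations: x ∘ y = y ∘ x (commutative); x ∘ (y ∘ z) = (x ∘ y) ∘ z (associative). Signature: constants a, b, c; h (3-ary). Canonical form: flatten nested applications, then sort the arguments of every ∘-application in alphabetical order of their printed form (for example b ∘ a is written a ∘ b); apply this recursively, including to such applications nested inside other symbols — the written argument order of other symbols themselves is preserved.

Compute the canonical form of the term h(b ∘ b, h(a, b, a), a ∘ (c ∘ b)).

Work inside:  a ∘ (c ∘ b)
Flatten:  a ∘ c ∘ b
Sort arguments:  a ∘ b ∘ c
Put back:  h(b ∘ b, h(a, b, a), a ∘ b ∘ c)

Answer: h(b ∘ b, h(a, b, a), a ∘ b ∘ c)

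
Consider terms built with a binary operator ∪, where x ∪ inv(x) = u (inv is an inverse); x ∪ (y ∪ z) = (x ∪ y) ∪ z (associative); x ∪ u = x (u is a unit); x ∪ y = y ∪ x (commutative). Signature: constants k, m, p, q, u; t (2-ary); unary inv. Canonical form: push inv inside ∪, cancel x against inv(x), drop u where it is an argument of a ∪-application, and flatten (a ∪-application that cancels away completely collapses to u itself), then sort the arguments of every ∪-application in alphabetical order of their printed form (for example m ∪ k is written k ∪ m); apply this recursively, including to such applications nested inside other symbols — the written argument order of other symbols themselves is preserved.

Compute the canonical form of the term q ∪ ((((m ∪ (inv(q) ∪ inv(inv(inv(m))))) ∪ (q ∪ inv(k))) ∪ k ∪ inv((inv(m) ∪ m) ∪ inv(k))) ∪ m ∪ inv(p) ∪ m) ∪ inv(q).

Answer: inv(p) ∪ k ∪ m ∪ m

Derivation:
Push inv inside:  distribute inv over ∪ and collapse double inv
Inverses cancel:  q cancels
Collect:  m ∪ m ∪ k ∪ inv(p)
Sort:  inv(p) ∪ k ∪ m ∪ m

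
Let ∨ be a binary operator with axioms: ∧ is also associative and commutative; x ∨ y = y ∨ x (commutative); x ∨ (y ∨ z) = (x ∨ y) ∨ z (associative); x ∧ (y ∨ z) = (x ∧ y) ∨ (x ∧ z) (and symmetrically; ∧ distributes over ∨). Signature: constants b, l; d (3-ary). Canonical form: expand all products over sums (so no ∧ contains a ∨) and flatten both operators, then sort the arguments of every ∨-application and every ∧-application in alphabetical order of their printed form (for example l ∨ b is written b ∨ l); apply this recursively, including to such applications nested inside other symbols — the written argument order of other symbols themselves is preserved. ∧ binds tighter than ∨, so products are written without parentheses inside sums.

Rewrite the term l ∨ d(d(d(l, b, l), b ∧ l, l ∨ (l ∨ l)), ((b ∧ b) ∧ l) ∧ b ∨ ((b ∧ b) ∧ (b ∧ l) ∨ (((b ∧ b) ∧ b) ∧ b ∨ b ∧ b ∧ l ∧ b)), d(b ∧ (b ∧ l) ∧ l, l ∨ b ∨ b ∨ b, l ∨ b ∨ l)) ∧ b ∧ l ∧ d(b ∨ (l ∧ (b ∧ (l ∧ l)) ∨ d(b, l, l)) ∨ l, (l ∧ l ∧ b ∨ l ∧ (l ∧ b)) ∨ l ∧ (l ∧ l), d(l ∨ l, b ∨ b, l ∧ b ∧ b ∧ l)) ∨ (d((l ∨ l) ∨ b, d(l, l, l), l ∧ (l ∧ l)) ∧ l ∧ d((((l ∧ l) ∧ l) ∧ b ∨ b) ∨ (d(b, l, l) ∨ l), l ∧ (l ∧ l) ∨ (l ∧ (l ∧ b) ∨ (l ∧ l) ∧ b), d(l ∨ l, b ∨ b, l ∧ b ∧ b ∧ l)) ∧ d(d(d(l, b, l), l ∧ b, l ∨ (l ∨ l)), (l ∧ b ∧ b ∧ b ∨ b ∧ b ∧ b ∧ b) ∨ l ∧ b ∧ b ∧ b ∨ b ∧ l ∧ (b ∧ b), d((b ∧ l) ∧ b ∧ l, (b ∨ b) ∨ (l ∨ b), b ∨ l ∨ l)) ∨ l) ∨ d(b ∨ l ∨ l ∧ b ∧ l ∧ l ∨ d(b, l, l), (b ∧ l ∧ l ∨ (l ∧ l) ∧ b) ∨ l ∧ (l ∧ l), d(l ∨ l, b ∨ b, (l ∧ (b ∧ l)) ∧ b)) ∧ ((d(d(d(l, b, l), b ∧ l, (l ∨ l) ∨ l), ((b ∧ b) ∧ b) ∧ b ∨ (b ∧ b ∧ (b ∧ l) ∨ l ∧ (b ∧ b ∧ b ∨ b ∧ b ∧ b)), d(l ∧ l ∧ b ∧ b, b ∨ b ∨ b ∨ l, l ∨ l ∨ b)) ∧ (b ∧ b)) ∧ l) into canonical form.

Answer: b ∧ b ∧ d(b ∨ b ∧ l ∧ l ∧ l ∨ d(b, l, l) ∨ l, b ∧ l ∧ l ∨ b ∧ l ∧ l ∨ l ∧ l ∧ l, d(l ∨ l, b ∨ b, b ∧ b ∧ l ∧ l)) ∧ d(d(d(l, b, l), b ∧ l, l ∨ l ∨ l), b ∧ b ∧ b ∧ b ∨ b ∧ b ∧ b ∧ l ∨ b ∧ b ∧ b ∧ l ∨ b ∧ b ∧ b ∧ l, d(b ∧ b ∧ l ∧ l, b ∨ b ∨ b ∨ l, b ∨ l ∨ l)) ∧ l ∨ b ∧ d(b ∨ b ∧ l ∧ l ∧ l ∨ d(b, l, l) ∨ l, b ∧ l ∧ l ∨ b ∧ l ∧ l ∨ l ∧ l ∧ l, d(l ∨ l, b ∨ b, b ∧ b ∧ l ∧ l)) ∧ d(d(d(l, b, l), b ∧ l, l ∨ l ∨ l), b ∧ b ∧ b ∧ b ∨ b ∧ b ∧ b ∧ l ∨ b ∧ b ∧ b ∧ l ∨ b ∧ b ∧ b ∧ l, d(b ∧ b ∧ l ∧ l, b ∨ b ∨ b ∨ l, b ∨ l ∨ l)) ∧ l ∨ d(b ∨ b ∧ l ∧ l ∧ l ∨ d(b, l, l) ∨ l, b ∧ l ∧ l ∨ b ∧ l ∧ l ∨ l ∧ l ∧ l, d(l ∨ l, b ∨ b, b ∧ b ∧ l ∧ l)) ∧ d(b ∨ l ∨ l, d(l, l, l), l ∧ l ∧ l) ∧ d(d(d(l, b, l), b ∧ l, l ∨ l ∨ l), b ∧ b ∧ b ∧ b ∨ b ∧ b ∧ b ∧ l ∨ b ∧ b ∧ b ∧ l ∨ b ∧ b ∧ b ∧ l, d(b ∧ b ∧ l ∧ l, b ∨ b ∨ b ∨ l, b ∨ l ∨ l)) ∧ l ∨ l ∨ l

Derivation:
Expand products over sums:  l ∨ b ∧ d(b ∨ b ∧ l ∧ l ∧ l ∨ d(b, l, l) ∨ l, b ∧ l ∧ l ∨ b ∧ l ∧ l ∨ l ∧ l ∧ l, d(l ∨ l, b ∨ b, b ∧ b ∧ l ∧ l)) ∧ d(d(d(l, b, l), b ∧ l, l ∨ l ∨ l), b ∧ b ∧ b ∧ b ∨ b ∧ b ∧ b ∧ l ∨ b ∧ b ∧ b ∧ l ∨ b ∧ b ∧ b ∧ l, d(b ∧ b ∧ l ∧ l, b ∨ b ∨ b ∨ l, b ∨ l ∨ l)) ∧ l ∨ d(b ∨ b ∧ l ∧ l ∧ l ∨ d(b, l, l) ∨ l, b ∧ l ∧ l ∨ b ∧ l ∧ l ∨ l ∧ l ∧ l, d(l ∨ l, b ∨ b, b ∧ b ∧ l ∧ l)) ∧ d(b ∨ l ∨ l, d(l, l, l), l ∧ l ∧ l) ∧ d(d(d(l, b, l), b ∧ l, l ∨ l ∨ l), b ∧ b ∧ b ∧ b ∨ b ∧ b ∧ b ∧ l ∨ b ∧ b ∧ b ∧ l ∨ b ∧ b ∧ b ∧ l, d(b ∧ b ∧ l ∧ l, b ∨ b ∨ b ∨ l, b ∨ l ∨ l)) ∧ l ∨ l ∨ b ∧ b ∧ d(b ∨ b ∧ l ∧ l ∧ l ∨ d(b, l, l) ∨ l, b ∧ l ∧ l ∨ b ∧ l ∧ l ∨ l ∧ l ∧ l, d(l ∨ l, b ∨ b, b ∧ b ∧ l ∧ l)) ∧ d(d(d(l, b, l), b ∧ l, l ∨ l ∨ l), b ∧ b ∧ b ∧ b ∨ b ∧ b ∧ b ∧ l ∨ b ∧ b ∧ b ∧ l ∨ b ∧ b ∧ b ∧ l, d(b ∧ b ∧ l ∧ l, b ∨ b ∨ b ∨ l, b ∨ l ∨ l)) ∧ l
Sort:  b ∧ b ∧ d(b ∨ b ∧ l ∧ l ∧ l ∨ d(b, l, l) ∨ l, b ∧ l ∧ l ∨ b ∧ l ∧ l ∨ l ∧ l ∧ l, d(l ∨ l, b ∨ b, b ∧ b ∧ l ∧ l)) ∧ d(d(d(l, b, l), b ∧ l, l ∨ l ∨ l), b ∧ b ∧ b ∧ b ∨ b ∧ b ∧ b ∧ l ∨ b ∧ b ∧ b ∧ l ∨ b ∧ b ∧ b ∧ l, d(b ∧ b ∧ l ∧ l, b ∨ b ∨ b ∨ l, b ∨ l ∨ l)) ∧ l ∨ b ∧ d(b ∨ b ∧ l ∧ l ∧ l ∨ d(b, l, l) ∨ l, b ∧ l ∧ l ∨ b ∧ l ∧ l ∨ l ∧ l ∧ l, d(l ∨ l, b ∨ b, b ∧ b ∧ l ∧ l)) ∧ d(d(d(l, b, l), b ∧ l, l ∨ l ∨ l), b ∧ b ∧ b ∧ b ∨ b ∧ b ∧ b ∧ l ∨ b ∧ b ∧ b ∧ l ∨ b ∧ b ∧ b ∧ l, d(b ∧ b ∧ l ∧ l, b ∨ b ∨ b ∨ l, b ∨ l ∨ l)) ∧ l ∨ d(b ∨ b ∧ l ∧ l ∧ l ∨ d(b, l, l) ∨ l, b ∧ l ∧ l ∨ b ∧ l ∧ l ∨ l ∧ l ∧ l, d(l ∨ l, b ∨ b, b ∧ b ∧ l ∧ l)) ∧ d(b ∨ l ∨ l, d(l, l, l), l ∧ l ∧ l) ∧ d(d(d(l, b, l), b ∧ l, l ∨ l ∨ l), b ∧ b ∧ b ∧ b ∨ b ∧ b ∧ b ∧ l ∨ b ∧ b ∧ b ∧ l ∨ b ∧ b ∧ b ∧ l, d(b ∧ b ∧ l ∧ l, b ∨ b ∨ b ∨ l, b ∨ l ∨ l)) ∧ l ∨ l ∨ l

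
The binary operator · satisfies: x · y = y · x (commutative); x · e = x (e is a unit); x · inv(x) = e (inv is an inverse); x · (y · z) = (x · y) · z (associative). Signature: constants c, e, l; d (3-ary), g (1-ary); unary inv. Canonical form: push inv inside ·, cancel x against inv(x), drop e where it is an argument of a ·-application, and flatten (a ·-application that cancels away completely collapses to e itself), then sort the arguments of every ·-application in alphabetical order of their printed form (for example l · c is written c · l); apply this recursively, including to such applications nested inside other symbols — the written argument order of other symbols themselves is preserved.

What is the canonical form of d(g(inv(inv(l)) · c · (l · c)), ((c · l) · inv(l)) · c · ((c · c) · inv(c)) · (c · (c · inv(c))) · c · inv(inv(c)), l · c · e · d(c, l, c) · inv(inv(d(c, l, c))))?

Answer: d(g(c · c · l · l), c · c · c · c · c · c, c · d(c, l, c) · d(c, l, c) · l)

Derivation:
Descend into:  ((c · l) · inv(l)) · c · ((c · c) · inv(c)) · (c · (c · inv(c))) · c · inv(inv(c))
Push inv inside:  distribute inv over · and collapse double inv
Cancel inverse pairs:  l cancels
Combine occurrences:  c · c · c · c · c · c
Put back:  d(g(c · c · l · l), c · c · c · c · c · c, c · d(c, l, c) · d(c, l, c) · l)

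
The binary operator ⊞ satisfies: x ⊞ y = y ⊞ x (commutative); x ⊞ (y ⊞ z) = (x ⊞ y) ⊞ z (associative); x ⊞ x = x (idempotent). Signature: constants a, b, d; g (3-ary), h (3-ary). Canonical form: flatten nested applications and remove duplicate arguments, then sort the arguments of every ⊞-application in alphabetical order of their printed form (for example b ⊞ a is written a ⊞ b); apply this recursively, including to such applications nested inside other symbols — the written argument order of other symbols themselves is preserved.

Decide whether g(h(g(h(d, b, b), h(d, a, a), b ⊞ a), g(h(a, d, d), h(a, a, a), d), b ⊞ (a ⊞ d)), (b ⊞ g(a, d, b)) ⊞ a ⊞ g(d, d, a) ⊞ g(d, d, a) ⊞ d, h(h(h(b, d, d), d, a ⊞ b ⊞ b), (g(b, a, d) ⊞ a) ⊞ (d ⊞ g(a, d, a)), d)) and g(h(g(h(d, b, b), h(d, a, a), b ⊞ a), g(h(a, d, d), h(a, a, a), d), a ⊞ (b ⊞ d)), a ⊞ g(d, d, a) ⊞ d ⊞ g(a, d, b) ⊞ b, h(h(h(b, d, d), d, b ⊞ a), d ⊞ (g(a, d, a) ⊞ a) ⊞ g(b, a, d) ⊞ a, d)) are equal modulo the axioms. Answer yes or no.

Left:  g(h(g(h(d, b, b), h(d, a, a), b ⊞ a), g(h(a, d, d), h(a, a, a), d), b ⊞ (a ⊞ d)), (b ⊞ g(a, d, b)) ⊞ a ⊞ g(d, d, a) ⊞ g(d, d, a) ⊞ d, h(h(h(b, d, d), d, a ⊞ b ⊞ b), (g(b, a, d) ⊞ a) ⊞ (d ⊞ g(a, d, a)), d))
  Descend into:  (b ⊞ g(a, d, b)) ⊞ a ⊞ g(d, d, a) ⊞ g(d, d, a) ⊞ d
  Un-nest:  b ⊞ g(a, d, b) ⊞ a ⊞ g(d, d, a) ⊞ g(d, d, a) ⊞ d
  Idempotence:  drop duplicate g(d, d, a)
  Order the arguments:  a ⊞ b ⊞ d ⊞ g(a, d, b) ⊞ g(d, d, a)
  Reassemble:  g(h(g(h(d, b, b), h(d, a, a), a ⊞ b), g(h(a, d, d), h(a, a, a), d), a ⊞ b ⊞ d), a ⊞ b ⊞ d ⊞ g(a, d, b) ⊞ g(d, d, a), h(h(h(b, d, d), d, a ⊞ b), a ⊞ d ⊞ g(a, d, a) ⊞ g(b, a, d), d))
Right:  g(h(g(h(d, b, b), h(d, a, a), b ⊞ a), g(h(a, d, d), h(a, a, a), d), a ⊞ (b ⊞ d)), a ⊞ g(d, d, a) ⊞ d ⊞ g(a, d, b) ⊞ b, h(h(h(b, d, d), d, b ⊞ a), d ⊞ (g(a, d, a) ⊞ a) ⊞ g(b, a, d) ⊞ a, d))
  Focus inside:  d ⊞ (g(a, d, a) ⊞ a) ⊞ g(b, a, d) ⊞ a
  Flatten:  d ⊞ g(a, d, a) ⊞ a ⊞ g(b, a, d) ⊞ a
  Deduplicate:  drop duplicate a
  Order the arguments:  a ⊞ d ⊞ g(a, d, a) ⊞ g(b, a, d)
  Reassemble:  g(h(g(h(d, b, b), h(d, a, a), a ⊞ b), g(h(a, d, d), h(a, a, a), d), a ⊞ b ⊞ d), a ⊞ b ⊞ d ⊞ g(a, d, b) ⊞ g(d, d, a), h(h(h(b, d, d), d, a ⊞ b), a ⊞ d ⊞ g(a, d, a) ⊞ g(b, a, d), d))

Answer: yes — both canonical forms are g(h(g(h(d, b, b), h(d, a, a), a ⊞ b), g(h(a, d, d), h(a, a, a), d), a ⊞ b ⊞ d), a ⊞ b ⊞ d ⊞ g(a, d, b) ⊞ g(d, d, a), h(h(h(b, d, d), d, a ⊞ b), a ⊞ d ⊞ g(a, d, a) ⊞ g(b, a, d), d))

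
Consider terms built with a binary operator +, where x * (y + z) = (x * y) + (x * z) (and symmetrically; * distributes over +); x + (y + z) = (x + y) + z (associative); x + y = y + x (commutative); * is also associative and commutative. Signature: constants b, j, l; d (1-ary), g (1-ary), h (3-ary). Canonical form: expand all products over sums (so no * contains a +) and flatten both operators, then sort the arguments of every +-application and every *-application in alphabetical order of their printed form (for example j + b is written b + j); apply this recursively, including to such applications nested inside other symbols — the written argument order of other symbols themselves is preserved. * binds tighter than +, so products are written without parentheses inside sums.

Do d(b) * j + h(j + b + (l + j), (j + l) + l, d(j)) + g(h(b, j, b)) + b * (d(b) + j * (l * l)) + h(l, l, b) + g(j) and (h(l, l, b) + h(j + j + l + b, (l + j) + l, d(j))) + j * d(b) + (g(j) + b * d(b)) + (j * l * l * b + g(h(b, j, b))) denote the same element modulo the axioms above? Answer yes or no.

Answer: yes — both canonical forms are b * d(b) + b * j * l * l + d(b) * j + g(h(b, j, b)) + g(j) + h(b + j + j + l, j + l + l, d(j)) + h(l, l, b)

Derivation:
Left:  d(b) * j + h(j + b + (l + j), (j + l) + l, d(j)) + g(h(b, j, b)) + b * (d(b) + j * (l * l)) + h(l, l, b) + g(j)
  Expand:  d(b) * j + h(b + j + j + l, j + l + l, d(j)) + g(h(b, j, b)) + b * d(b) + b * j * l * l + h(l, l, b) + g(j)
  Order the arguments:  b * d(b) + b * j * l * l + d(b) * j + g(h(b, j, b)) + g(j) + h(b + j + j + l, j + l + l, d(j)) + h(l, l, b)
Right:  (h(l, l, b) + h(j + j + l + b, (l + j) + l, d(j))) + j * d(b) + (g(j) + b * d(b)) + (j * l * l * b + g(h(b, j, b)))
  Flatten:  h(l, l, b) + h(b + j + j + l, j + l + l, d(j)) + d(b) * j + g(j) + b * d(b) + b * j * l * l + g(h(b, j, b))
  Sort arguments:  b * d(b) + b * j * l * l + d(b) * j + g(h(b, j, b)) + g(j) + h(b + j + j + l, j + l + l, d(j)) + h(l, l, b)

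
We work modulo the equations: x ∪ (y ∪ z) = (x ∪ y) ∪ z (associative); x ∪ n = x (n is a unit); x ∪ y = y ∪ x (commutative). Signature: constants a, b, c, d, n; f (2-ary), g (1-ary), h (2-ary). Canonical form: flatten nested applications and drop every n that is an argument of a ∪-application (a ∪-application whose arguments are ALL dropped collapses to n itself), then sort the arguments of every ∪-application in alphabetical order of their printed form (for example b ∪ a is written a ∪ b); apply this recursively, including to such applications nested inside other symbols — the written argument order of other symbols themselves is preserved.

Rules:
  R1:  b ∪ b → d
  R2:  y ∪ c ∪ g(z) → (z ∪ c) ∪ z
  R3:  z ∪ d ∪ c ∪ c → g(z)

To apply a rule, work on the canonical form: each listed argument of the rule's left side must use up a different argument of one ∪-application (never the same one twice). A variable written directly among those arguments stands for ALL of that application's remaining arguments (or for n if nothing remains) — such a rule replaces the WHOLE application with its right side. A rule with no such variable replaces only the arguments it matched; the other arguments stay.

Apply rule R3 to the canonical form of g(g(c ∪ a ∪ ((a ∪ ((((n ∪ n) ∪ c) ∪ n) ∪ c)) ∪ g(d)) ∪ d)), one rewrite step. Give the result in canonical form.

Canonical form:  g(g(a ∪ a ∪ c ∪ c ∪ c ∪ d ∪ g(d)))
Apply R3:  consuming c, c, d;  z := a ∪ a ∪ c ∪ g(d)
Every leftover argument binds to the variable; the entire application is replaced.
New term:  g(g(g(a ∪ a ∪ c ∪ g(d))))

Answer: g(g(g(a ∪ a ∪ c ∪ g(d))))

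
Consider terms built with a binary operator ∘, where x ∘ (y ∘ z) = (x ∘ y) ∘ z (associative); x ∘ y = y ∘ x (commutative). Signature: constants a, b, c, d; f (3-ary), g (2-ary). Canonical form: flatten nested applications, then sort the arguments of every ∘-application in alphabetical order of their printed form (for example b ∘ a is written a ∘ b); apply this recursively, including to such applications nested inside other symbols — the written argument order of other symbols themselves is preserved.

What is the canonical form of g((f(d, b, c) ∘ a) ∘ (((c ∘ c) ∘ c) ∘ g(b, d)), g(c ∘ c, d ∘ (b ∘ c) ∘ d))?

Descend into:  (f(d, b, c) ∘ a) ∘ (((c ∘ c) ∘ c) ∘ g(b, d))
Merge nested applications:  f(d, b, c) ∘ a ∘ c ∘ c ∘ c ∘ g(b, d)
Order the arguments:  a ∘ c ∘ c ∘ c ∘ f(d, b, c) ∘ g(b, d)
Put back:  g(a ∘ c ∘ c ∘ c ∘ f(d, b, c) ∘ g(b, d), g(c ∘ c, b ∘ c ∘ d ∘ d))

Answer: g(a ∘ c ∘ c ∘ c ∘ f(d, b, c) ∘ g(b, d), g(c ∘ c, b ∘ c ∘ d ∘ d))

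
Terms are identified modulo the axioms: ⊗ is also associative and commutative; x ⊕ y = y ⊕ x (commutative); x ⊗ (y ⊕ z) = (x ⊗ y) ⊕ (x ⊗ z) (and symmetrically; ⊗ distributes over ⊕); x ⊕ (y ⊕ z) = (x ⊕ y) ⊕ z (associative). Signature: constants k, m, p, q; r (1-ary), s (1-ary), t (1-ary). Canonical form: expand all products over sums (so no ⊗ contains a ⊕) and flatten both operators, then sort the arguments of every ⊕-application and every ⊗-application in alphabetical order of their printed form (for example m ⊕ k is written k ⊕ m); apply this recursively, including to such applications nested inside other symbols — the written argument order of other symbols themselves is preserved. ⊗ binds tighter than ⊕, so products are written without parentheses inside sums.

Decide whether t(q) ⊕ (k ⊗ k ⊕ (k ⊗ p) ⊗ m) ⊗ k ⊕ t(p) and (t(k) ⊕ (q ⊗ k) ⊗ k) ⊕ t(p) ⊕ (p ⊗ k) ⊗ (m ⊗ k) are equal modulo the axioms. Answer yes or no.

Answer: no — k ⊗ k ⊗ k ⊕ k ⊗ k ⊗ m ⊗ p ⊕ t(p) ⊕ t(q) vs k ⊗ k ⊗ m ⊗ p ⊕ k ⊗ k ⊗ q ⊕ t(k) ⊕ t(p)

Derivation:
Left:  t(q) ⊕ (k ⊗ k ⊕ (k ⊗ p) ⊗ m) ⊗ k ⊕ t(p)
  Distribute:  t(q) ⊕ k ⊗ k ⊗ k ⊕ k ⊗ k ⊗ m ⊗ p ⊕ t(p)
  Order the arguments:  k ⊗ k ⊗ k ⊕ k ⊗ k ⊗ m ⊗ p ⊕ t(p) ⊕ t(q)
Right:  (t(k) ⊕ (q ⊗ k) ⊗ k) ⊕ t(p) ⊕ (p ⊗ k) ⊗ (m ⊗ k)
  Flatten:  t(k) ⊕ k ⊗ k ⊗ q ⊕ t(p) ⊕ k ⊗ k ⊗ m ⊗ p
  Sort:  k ⊗ k ⊗ m ⊗ p ⊕ k ⊗ k ⊗ q ⊕ t(k) ⊕ t(p)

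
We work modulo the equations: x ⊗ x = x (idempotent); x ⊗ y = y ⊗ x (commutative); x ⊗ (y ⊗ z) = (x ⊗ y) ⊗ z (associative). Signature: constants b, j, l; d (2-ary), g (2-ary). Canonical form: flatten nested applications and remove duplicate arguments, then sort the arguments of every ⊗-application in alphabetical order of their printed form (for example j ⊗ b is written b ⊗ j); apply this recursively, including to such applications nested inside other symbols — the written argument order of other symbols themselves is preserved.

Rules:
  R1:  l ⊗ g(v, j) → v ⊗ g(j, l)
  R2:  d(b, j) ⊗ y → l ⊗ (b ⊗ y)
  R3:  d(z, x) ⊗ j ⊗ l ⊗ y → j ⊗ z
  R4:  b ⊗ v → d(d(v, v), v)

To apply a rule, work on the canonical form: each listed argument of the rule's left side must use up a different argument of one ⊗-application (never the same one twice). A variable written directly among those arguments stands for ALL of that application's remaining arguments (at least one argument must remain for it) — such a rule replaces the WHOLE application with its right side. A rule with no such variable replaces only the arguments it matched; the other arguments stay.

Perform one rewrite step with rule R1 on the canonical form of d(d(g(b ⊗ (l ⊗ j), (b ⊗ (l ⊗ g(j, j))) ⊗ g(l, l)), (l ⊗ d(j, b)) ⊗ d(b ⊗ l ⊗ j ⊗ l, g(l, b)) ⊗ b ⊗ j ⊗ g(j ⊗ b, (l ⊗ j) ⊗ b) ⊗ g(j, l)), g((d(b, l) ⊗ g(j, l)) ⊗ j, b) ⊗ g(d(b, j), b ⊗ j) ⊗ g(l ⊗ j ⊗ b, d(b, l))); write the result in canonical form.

Answer: d(d(g(b ⊗ j ⊗ l, b ⊗ g(j, l) ⊗ g(l, l) ⊗ j), b ⊗ d(b ⊗ j ⊗ l, g(l, b)) ⊗ d(j, b) ⊗ g(b ⊗ j, b ⊗ j ⊗ l) ⊗ g(j, l) ⊗ j ⊗ l), g(b ⊗ j ⊗ l, d(b, l)) ⊗ g(d(b, j), b ⊗ j) ⊗ g(d(b, l) ⊗ g(j, l) ⊗ j, b))

Derivation:
Canonical form:  d(d(g(b ⊗ j ⊗ l, b ⊗ g(j, j) ⊗ g(l, l) ⊗ l), b ⊗ d(b ⊗ j ⊗ l, g(l, b)) ⊗ d(j, b) ⊗ g(b ⊗ j, b ⊗ j ⊗ l) ⊗ g(j, l) ⊗ j ⊗ l), g(b ⊗ j ⊗ l, d(b, l)) ⊗ g(d(b, j), b ⊗ j) ⊗ g(d(b, l) ⊗ g(j, l) ⊗ j, b))
Apply R1:  consuming g(j, j), l;  v := j
New term:  d(d(g(b ⊗ j ⊗ l, b ⊗ g(j, l) ⊗ g(l, l) ⊗ j), b ⊗ d(b ⊗ j ⊗ l, g(l, b)) ⊗ d(j, b) ⊗ g(b ⊗ j, b ⊗ j ⊗ l) ⊗ g(j, l) ⊗ j ⊗ l), g(b ⊗ j ⊗ l, d(b, l)) ⊗ g(d(b, j), b ⊗ j) ⊗ g(d(b, l) ⊗ g(j, l) ⊗ j, b))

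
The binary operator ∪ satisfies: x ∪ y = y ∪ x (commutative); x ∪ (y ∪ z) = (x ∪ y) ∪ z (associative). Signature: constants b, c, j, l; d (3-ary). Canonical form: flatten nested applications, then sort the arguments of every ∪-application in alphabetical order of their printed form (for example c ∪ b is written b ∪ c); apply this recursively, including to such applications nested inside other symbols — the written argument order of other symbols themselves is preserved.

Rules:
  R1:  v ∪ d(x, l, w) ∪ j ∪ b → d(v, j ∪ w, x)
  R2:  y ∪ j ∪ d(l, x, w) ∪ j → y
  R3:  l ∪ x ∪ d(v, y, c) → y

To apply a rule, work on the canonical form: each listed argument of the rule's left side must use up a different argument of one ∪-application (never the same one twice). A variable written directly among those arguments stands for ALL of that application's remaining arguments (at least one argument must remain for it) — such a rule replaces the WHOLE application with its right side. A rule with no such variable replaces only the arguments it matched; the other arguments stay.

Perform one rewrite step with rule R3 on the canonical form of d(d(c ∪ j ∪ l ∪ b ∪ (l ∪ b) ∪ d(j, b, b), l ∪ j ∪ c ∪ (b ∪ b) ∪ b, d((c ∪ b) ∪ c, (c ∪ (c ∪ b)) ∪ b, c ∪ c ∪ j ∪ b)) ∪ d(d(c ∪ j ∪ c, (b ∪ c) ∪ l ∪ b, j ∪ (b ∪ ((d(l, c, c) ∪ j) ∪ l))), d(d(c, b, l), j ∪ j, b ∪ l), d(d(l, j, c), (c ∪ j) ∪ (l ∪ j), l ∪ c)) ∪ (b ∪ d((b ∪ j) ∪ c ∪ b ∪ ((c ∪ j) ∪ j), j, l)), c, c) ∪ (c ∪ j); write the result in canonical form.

Answer: c ∪ d(b ∪ d(b ∪ b ∪ c ∪ c ∪ j ∪ j ∪ j, j, l) ∪ d(b ∪ b ∪ c ∪ d(j, b, b) ∪ j ∪ l ∪ l, b ∪ b ∪ b ∪ c ∪ j ∪ l, d(b ∪ c ∪ c, b ∪ b ∪ c ∪ c, b ∪ c ∪ c ∪ j)) ∪ d(d(c ∪ c ∪ j, b ∪ b ∪ c ∪ l, c), d(d(c, b, l), j ∪ j, b ∪ l), d(d(l, j, c), c ∪ j ∪ j ∪ l, c ∪ l)), c, c) ∪ j

Derivation:
Canonical form:  c ∪ d(b ∪ d(b ∪ b ∪ c ∪ c ∪ j ∪ j ∪ j, j, l) ∪ d(b ∪ b ∪ c ∪ d(j, b, b) ∪ j ∪ l ∪ l, b ∪ b ∪ b ∪ c ∪ j ∪ l, d(b ∪ c ∪ c, b ∪ b ∪ c ∪ c, b ∪ c ∪ c ∪ j)) ∪ d(d(c ∪ c ∪ j, b ∪ b ∪ c ∪ l, b ∪ d(l, c, c) ∪ j ∪ j ∪ l), d(d(c, b, l), j ∪ j, b ∪ l), d(d(l, j, c), c ∪ j ∪ j ∪ l, c ∪ l)), c, c) ∪ j
R3 matches:  uses d(l, c, c), l;  v := l, x := b ∪ j ∪ j, y := c
The variable takes the whole remainder — replace the entire application.
Giving:  c ∪ d(b ∪ d(b ∪ b ∪ c ∪ c ∪ j ∪ j ∪ j, j, l) ∪ d(b ∪ b ∪ c ∪ d(j, b, b) ∪ j ∪ l ∪ l, b ∪ b ∪ b ∪ c ∪ j ∪ l, d(b ∪ c ∪ c, b ∪ b ∪ c ∪ c, b ∪ c ∪ c ∪ j)) ∪ d(d(c ∪ c ∪ j, b ∪ b ∪ c ∪ l, c), d(d(c, b, l), j ∪ j, b ∪ l), d(d(l, j, c), c ∪ j ∪ j ∪ l, c ∪ l)), c, c) ∪ j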